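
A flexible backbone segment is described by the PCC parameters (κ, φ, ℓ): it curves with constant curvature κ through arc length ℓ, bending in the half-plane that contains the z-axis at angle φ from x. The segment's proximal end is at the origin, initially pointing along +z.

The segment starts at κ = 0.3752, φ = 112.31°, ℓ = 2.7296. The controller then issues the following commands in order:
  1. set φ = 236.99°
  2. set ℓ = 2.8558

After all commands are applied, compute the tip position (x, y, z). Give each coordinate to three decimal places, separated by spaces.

initial: κ=0.3752, φ=112.31°, ℓ=2.7296
cmd 1: set φ=236.99° → (κ,φ,ℓ)=(0.3752,236.99°,2.7296) → tip=(-0.6972,-1.0732,2.2768)
cmd 2: set ℓ=2.8558 → (κ,φ,ℓ)=(0.3752,236.99°,2.8558) → tip=(-0.7568,-1.1649,2.3399)

-0.757 -1.165 2.340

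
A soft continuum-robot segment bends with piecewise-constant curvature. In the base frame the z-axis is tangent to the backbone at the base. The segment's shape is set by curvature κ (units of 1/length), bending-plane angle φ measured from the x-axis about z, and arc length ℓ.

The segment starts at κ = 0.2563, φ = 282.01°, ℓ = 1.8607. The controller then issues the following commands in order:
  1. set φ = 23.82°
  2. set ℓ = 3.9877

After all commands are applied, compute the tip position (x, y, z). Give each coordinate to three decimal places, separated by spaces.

initial: κ=0.2563, φ=282.01°, ℓ=1.8607
cmd 1: set φ=23.82° → (κ,φ,ℓ)=(0.2563,23.82°,1.8607) → tip=(0.3983,0.1758,1.7910)
cmd 2: set ℓ=3.9877 → (κ,φ,ℓ)=(0.2563,23.82°,3.9877) → tip=(1.7075,0.7538,3.3288)

1.707 0.754 3.329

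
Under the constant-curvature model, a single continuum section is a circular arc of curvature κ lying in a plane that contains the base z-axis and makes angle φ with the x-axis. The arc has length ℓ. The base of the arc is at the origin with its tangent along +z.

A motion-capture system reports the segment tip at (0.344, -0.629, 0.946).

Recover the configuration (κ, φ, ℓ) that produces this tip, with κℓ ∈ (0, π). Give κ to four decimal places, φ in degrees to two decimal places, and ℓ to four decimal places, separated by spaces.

ρ = √(x²+y²) = √(0.344² + -0.629²) = 0.71692
φ = atan2(y, x) mod 360° = atan2(-0.629, 0.344) = 298.6742°
|p|² = ρ² + z² = 0.71692² + 0.946² = 1.40889
κ = 2ρ / |p|² = 2×0.71692 / 1.40889 = 1.01771
θ = 2·atan2(ρ, z) = 2·atan2(0.71692, 0.946) = 1.29701 rad
ℓ = θ/κ = 1.29701/1.01771 = 1.27444

1.0177 298.67 1.2744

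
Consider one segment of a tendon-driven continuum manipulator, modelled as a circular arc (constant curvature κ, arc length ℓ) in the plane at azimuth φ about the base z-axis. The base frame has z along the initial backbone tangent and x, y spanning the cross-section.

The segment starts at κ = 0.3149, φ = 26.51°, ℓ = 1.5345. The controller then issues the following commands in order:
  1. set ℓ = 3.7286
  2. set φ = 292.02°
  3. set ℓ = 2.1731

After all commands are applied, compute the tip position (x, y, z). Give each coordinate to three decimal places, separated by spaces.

initial: κ=0.3149, φ=26.51°, ℓ=1.5345
cmd 1: set ℓ=3.7286 → (κ,φ,ℓ)=(0.3149,26.51°,3.7286) → tip=(1.7438,0.8698,2.9290)
cmd 2: set φ=292.02° → (κ,φ,ℓ)=(0.3149,292.02°,3.7286) → tip=(0.7306,-1.8066,2.9290)
cmd 3: set ℓ=2.1731 → (κ,φ,ℓ)=(0.3149,292.02°,2.1731) → tip=(0.2681,-0.6628,2.0074)

0.268 -0.663 2.007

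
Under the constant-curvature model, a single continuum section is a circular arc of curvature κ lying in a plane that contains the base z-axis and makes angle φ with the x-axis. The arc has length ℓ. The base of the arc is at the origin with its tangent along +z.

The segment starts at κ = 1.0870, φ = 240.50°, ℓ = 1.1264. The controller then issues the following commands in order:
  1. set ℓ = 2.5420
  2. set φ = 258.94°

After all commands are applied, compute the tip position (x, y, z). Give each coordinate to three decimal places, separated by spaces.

-0.340 -1.742 0.340

initial: κ=1.0870, φ=240.50°, ℓ=1.1264
cmd 1: set ℓ=2.5420 → (κ,φ,ℓ)=(1.0870,240.50°,2.5420) → tip=(-0.8740,-1.5447,0.3399)
cmd 2: set φ=258.94° → (κ,φ,ℓ)=(1.0870,258.94°,2.5420) → tip=(-0.3405,-1.7419,0.3399)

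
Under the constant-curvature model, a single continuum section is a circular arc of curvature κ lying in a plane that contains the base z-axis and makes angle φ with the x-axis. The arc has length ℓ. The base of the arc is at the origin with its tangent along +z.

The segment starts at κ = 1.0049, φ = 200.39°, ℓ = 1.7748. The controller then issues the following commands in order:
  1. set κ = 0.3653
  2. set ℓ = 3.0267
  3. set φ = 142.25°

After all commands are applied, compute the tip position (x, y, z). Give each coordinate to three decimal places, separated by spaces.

initial: κ=1.0049, φ=200.39°, ℓ=1.7748
cmd 1: set κ=0.3653 → (κ,φ,ℓ)=(0.3653,200.39°,1.7748) → tip=(-0.5207,-0.1935,1.6531)
cmd 2: set ℓ=3.0267 → (κ,φ,ℓ)=(0.3653,200.39°,3.0267) → tip=(-1.4150,-0.5260,2.4466)
cmd 3: set φ=142.25° → (κ,φ,ℓ)=(0.3653,142.25°,3.0267) → tip=(-1.1936,0.9242,2.4466)

-1.194 0.924 2.447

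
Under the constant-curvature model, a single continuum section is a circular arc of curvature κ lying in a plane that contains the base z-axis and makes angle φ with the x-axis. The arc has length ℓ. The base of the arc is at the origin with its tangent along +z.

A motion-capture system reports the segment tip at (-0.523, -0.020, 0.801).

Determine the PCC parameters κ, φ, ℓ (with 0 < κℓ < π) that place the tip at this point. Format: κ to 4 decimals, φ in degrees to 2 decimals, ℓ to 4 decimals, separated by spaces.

1.1433 182.19 1.0124

ρ = √(x²+y²) = √(-0.523² + -0.020²) = 0.52338
φ = atan2(y, x) mod 360° = atan2(-0.020, -0.523) = 182.1900°
|p|² = ρ² + z² = 0.52338² + 0.801² = 0.91553
κ = 2ρ / |p|² = 2×0.52338 / 0.91553 = 1.14334
θ = 2·atan2(ρ, z) = 2·atan2(0.52338, 0.801) = 1.15754 rad
ℓ = θ/κ = 1.15754/1.14334 = 1.01242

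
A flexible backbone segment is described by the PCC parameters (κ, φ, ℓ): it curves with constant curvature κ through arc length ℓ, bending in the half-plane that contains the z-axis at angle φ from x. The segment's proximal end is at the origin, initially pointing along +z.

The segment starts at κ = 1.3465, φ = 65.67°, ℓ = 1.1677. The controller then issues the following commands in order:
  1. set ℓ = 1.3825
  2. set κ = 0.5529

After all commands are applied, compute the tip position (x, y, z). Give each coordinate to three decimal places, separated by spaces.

0.207 0.458 1.252

initial: κ=1.3465, φ=65.67°, ℓ=1.1677
cmd 1: set ℓ=1.3825 → (κ,φ,ℓ)=(1.3465,65.67°,1.3825) → tip=(0.3937,0.8707,0.7115)
cmd 2: set κ=0.5529 → (κ,φ,ℓ)=(0.5529,65.67°,1.3825) → tip=(0.2073,0.4585,1.2518)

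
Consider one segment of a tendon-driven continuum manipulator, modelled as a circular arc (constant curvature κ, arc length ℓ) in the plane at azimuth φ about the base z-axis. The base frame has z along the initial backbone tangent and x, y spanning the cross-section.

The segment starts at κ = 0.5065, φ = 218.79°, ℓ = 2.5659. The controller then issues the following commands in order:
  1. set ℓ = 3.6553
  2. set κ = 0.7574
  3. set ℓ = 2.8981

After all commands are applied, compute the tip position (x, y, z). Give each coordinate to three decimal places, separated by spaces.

-1.631 -1.311 1.071

initial: κ=0.5065, φ=218.79°, ℓ=2.5659
cmd 1: set ℓ=3.6553 → (κ,φ,ℓ)=(0.5065,218.79°,3.6553) → tip=(-1.9651,-1.5794,1.8971)
cmd 2: set κ=0.7574 → (κ,φ,ℓ)=(0.7574,218.79°,3.6553) → tip=(-1.9874,-1.5974,0.4812)
cmd 3: set ℓ=2.8981 → (κ,φ,ℓ)=(0.7574,218.79°,2.8981) → tip=(-1.6306,-1.3106,1.0713)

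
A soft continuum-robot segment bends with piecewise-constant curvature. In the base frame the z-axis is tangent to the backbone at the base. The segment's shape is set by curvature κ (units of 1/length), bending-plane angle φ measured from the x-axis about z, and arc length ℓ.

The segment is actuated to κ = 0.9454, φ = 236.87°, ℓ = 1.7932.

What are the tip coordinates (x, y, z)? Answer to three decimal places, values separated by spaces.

-0.650 -0.996 1.050

θ = κ·ℓ = 0.9454 × 1.7932 = 1.69529 rad
ρ = (1 − cos θ)/κ = (1 − -0.12417)/0.9454 = 1.18910
z = sin θ / κ = 0.99226/0.9454 = 1.04957
x = ρ cos φ = 1.18910 × cos(236.87°) = -0.64989
y = ρ sin φ = 1.18910 × sin(236.87°) = -0.99579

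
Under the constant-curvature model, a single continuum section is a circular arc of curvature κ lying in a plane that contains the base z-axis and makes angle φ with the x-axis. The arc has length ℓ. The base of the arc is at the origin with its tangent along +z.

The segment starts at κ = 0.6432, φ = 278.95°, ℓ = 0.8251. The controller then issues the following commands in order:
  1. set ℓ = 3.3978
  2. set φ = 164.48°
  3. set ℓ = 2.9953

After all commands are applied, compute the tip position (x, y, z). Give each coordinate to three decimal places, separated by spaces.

initial: κ=0.6432, φ=278.95°, ℓ=0.8251
cmd 1: set ℓ=3.3978 → (κ,φ,ℓ)=(0.6432,278.95°,3.3978) → tip=(0.3814,-2.4215,1.2702)
cmd 2: set φ=164.48° → (κ,φ,ℓ)=(0.6432,164.48°,3.3978) → tip=(-2.3619,0.6559,1.2702)
cmd 3: set ℓ=2.9953 → (κ,φ,ℓ)=(0.6432,164.48°,2.9953) → tip=(-2.0198,0.5609,1.4574)

-2.020 0.561 1.457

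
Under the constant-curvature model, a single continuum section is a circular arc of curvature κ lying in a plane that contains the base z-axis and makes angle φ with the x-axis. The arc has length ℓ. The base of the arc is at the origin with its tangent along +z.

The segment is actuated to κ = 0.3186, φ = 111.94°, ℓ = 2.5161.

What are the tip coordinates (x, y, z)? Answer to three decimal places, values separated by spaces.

θ = κ·ℓ = 0.3186 × 2.5161 = 0.80163 rad
ρ = (1 − cos θ)/κ = (1 − 0.69554)/0.3186 = 0.95563
z = sin θ / κ = 0.71849/0.3186 = 2.25515
x = ρ cos φ = 0.95563 × cos(111.94°) = -0.35706
y = ρ sin φ = 0.95563 × sin(111.94°) = 0.88642

-0.357 0.886 2.255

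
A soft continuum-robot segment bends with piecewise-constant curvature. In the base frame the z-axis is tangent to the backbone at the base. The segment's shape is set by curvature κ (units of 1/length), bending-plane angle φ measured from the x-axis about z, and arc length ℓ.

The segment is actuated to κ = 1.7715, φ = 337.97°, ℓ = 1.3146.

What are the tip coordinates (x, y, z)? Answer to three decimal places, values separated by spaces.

θ = κ·ℓ = 1.7715 × 1.3146 = 2.32881 rad
ρ = (1 − cos θ)/κ = (1 − -0.68748)/1.7715 = 0.95257
z = sin θ / κ = 0.72620/1.7715 = 0.40994
x = ρ cos φ = 0.95257 × cos(337.97°) = 0.88302
y = ρ sin φ = 0.95257 × sin(337.97°) = -0.35730

0.883 -0.357 0.410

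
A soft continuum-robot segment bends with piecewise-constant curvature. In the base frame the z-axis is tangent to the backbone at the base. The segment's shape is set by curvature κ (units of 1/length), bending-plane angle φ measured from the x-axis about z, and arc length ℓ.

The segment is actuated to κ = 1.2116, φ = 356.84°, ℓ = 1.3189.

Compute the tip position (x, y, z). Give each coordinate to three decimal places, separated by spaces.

θ = κ·ℓ = 1.2116 × 1.3189 = 1.59798 rad
ρ = (1 − cos θ)/κ = (1 − -0.02718)/1.2116 = 0.84779
z = sin θ / κ = 0.99963/1.2116 = 0.82505
x = ρ cos φ = 0.84779 × cos(356.84°) = 0.84650
y = ρ sin φ = 0.84779 × sin(356.84°) = -0.04673

0.846 -0.047 0.825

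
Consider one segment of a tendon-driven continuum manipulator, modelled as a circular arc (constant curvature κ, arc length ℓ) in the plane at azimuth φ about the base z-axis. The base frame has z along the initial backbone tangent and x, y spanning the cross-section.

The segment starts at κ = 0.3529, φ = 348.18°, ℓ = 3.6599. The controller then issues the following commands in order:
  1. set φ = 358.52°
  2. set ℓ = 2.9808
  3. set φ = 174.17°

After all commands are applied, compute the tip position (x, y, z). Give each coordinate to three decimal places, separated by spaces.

-1.421 0.145 2.461

initial: κ=0.3529, φ=348.18°, ℓ=3.6599
cmd 1: set φ=358.52° → (κ,φ,ℓ)=(0.3529,358.52°,3.6599) → tip=(2.0520,-0.0530,2.7239)
cmd 2: set ℓ=2.9808 → (κ,φ,ℓ)=(0.3529,358.52°,2.9808) → tip=(1.4280,-0.0369,2.4607)
cmd 3: set φ=174.17° → (κ,φ,ℓ)=(0.3529,174.17°,2.9808) → tip=(-1.4211,0.1451,2.4607)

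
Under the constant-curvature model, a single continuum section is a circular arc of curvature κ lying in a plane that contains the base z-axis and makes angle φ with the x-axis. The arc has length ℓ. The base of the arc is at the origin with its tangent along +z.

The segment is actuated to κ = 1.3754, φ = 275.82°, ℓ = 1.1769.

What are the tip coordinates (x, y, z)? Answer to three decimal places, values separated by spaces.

0.077 -0.758 0.726

θ = κ·ℓ = 1.3754 × 1.1769 = 1.61871 rad
ρ = (1 − cos θ)/κ = (1 − -0.04789)/1.3754 = 0.76188
z = sin θ / κ = 0.99885/1.3754 = 0.72623
x = ρ cos φ = 0.76188 × cos(275.82°) = 0.07726
y = ρ sin φ = 0.76188 × sin(275.82°) = -0.75796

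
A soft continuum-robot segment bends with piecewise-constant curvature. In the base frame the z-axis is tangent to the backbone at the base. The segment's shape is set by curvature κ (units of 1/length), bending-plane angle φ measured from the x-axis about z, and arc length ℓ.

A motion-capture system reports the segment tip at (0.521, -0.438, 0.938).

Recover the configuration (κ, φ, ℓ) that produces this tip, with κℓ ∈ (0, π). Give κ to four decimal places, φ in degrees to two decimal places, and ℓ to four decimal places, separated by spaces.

1.0135 319.95 1.2387

ρ = √(x²+y²) = √(0.521² + -0.438²) = 0.68065
φ = atan2(y, x) mod 360° = atan2(-0.438, 0.521) = 319.9465°
|p|² = ρ² + z² = 0.68065² + 0.938² = 1.34313
κ = 2ρ / |p|² = 2×0.68065 / 1.34313 = 1.01353
θ = 2·atan2(ρ, z) = 2·atan2(0.68065, 0.938) = 1.25546 rad
ℓ = θ/κ = 1.25546/1.01353 = 1.23870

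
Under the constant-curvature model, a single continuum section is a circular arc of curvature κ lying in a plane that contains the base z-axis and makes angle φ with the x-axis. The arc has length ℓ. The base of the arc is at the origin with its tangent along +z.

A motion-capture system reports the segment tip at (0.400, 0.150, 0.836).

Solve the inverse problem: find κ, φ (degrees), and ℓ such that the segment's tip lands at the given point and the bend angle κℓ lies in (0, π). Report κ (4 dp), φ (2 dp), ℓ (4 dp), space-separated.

0.9694 20.56 0.9747

ρ = √(x²+y²) = √(0.400² + 0.150²) = 0.42720
φ = atan2(y, x) mod 360° = atan2(0.150, 0.400) = 20.5560°
|p|² = ρ² + z² = 0.42720² + 0.836² = 0.88140
κ = 2ρ / |p|² = 2×0.42720 / 0.88140 = 0.96937
θ = 2·atan2(ρ, z) = 2·atan2(0.42720, 0.836) = 0.94483 rad
ℓ = θ/κ = 0.94483/0.96937 = 0.97468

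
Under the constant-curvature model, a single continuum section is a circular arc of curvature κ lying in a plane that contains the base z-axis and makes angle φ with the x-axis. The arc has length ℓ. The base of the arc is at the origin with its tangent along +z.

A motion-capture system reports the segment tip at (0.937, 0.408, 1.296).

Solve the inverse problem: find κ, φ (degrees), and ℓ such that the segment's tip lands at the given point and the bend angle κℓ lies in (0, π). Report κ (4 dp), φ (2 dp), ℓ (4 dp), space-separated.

0.7503 23.53 1.7798

ρ = √(x²+y²) = √(0.937² + 0.408²) = 1.02198
φ = atan2(y, x) mod 360° = atan2(0.408, 0.937) = 23.5299°
|p|² = ρ² + z² = 1.02198² + 1.296² = 2.72405
κ = 2ρ / |p|² = 2×1.02198 / 2.72405 = 0.75034
θ = 2·atan2(ρ, z) = 2·atan2(1.02198, 1.296) = 1.33545 rad
ℓ = θ/κ = 1.33545/0.75034 = 1.77981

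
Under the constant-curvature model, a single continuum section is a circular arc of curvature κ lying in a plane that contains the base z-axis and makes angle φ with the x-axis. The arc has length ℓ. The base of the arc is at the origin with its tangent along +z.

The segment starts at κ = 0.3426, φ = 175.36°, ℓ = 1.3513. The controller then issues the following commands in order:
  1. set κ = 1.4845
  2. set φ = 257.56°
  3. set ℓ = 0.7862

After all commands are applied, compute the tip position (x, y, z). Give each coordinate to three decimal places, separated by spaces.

initial: κ=0.3426, φ=175.36°, ℓ=1.3513
cmd 1: set κ=1.4845 → (κ,φ,ℓ)=(1.4845,175.36°,1.3513) → tip=(-0.9545,0.0775,0.6108)
cmd 2: set φ=257.56° → (κ,φ,ℓ)=(1.4845,257.56°,1.3513) → tip=(-0.2063,-0.9351,0.6108)
cmd 3: set ℓ=0.7862 → (κ,φ,ℓ)=(1.4845,257.56°,0.7862) → tip=(-0.0881,-0.3994,0.6195)

-0.088 -0.399 0.619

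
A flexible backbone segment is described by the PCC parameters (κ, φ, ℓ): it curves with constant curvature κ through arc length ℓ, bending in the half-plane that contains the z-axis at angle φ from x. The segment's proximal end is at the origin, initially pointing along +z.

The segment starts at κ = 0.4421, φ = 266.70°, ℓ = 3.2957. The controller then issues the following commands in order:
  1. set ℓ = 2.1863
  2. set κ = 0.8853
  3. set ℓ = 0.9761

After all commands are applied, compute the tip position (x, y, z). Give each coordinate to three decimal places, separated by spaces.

initial: κ=0.4421, φ=266.70°, ℓ=3.2957
cmd 1: set ℓ=2.1863 → (κ,φ,ℓ)=(0.4421,266.70°,2.1863) → tip=(-0.0562,-0.9752,1.8614)
cmd 2: set κ=0.8853 → (κ,φ,ℓ)=(0.8853,266.70°,2.1863) → tip=(-0.0882,-1.5299,1.0553)
cmd 3: set ℓ=0.9761 → (κ,φ,ℓ)=(0.8853,266.70°,0.9761) → tip=(-0.0228,-0.3955,0.8591)

-0.023 -0.395 0.859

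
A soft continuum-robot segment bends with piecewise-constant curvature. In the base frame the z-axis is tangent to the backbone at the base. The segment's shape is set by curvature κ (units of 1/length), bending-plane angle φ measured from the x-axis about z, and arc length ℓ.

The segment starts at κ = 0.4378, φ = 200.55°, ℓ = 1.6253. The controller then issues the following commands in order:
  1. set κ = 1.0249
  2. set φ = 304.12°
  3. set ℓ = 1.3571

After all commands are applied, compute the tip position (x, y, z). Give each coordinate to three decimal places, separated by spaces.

0.449 -0.663 0.960

initial: κ=0.4378, φ=200.55°, ℓ=1.6253
cmd 1: set κ=1.0249 → (κ,φ,ℓ)=(1.0249,200.55°,1.6253) → tip=(-1.0003,-0.3750,0.9713)
cmd 2: set φ=304.12° → (κ,φ,ℓ)=(1.0249,304.12°,1.6253) → tip=(0.5992,-0.8844,0.9713)
cmd 3: set ℓ=1.3571 → (κ,φ,ℓ)=(1.0249,304.12°,1.3571) → tip=(0.4494,-0.6632,0.9600)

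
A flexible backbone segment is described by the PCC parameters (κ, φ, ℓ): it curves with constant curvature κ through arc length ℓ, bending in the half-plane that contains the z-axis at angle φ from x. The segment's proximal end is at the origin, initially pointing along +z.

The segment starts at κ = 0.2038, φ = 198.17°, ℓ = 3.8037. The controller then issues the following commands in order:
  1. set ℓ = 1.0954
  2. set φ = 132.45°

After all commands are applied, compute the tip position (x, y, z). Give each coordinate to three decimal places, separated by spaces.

initial: κ=0.2038, φ=198.17°, ℓ=3.8037
cmd 1: set ℓ=1.0954 → (κ,φ,ℓ)=(0.2038,198.17°,1.0954) → tip=(-0.1157,-0.0380,1.0863)
cmd 2: set φ=132.45° → (κ,φ,ℓ)=(0.2038,132.45°,1.0954) → tip=(-0.0822,0.0898,1.0863)

-0.082 0.090 1.086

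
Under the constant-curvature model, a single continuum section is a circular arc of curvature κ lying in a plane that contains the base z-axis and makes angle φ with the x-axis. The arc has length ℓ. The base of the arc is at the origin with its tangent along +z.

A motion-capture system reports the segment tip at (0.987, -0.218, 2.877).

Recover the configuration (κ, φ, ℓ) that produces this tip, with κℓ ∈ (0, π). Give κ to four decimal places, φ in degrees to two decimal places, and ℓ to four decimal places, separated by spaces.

0.2174 347.54 3.1082

ρ = √(x²+y²) = √(0.987² + -0.218²) = 1.01079
φ = atan2(y, x) mod 360° = atan2(-0.218, 0.987) = 347.5450°
|p|² = ρ² + z² = 1.01079² + 2.877² = 9.29882
κ = 2ρ / |p|² = 2×1.01079 / 9.29882 = 0.21740
θ = 2·atan2(ρ, z) = 2·atan2(1.01079, 2.877) = 0.67573 rad
ℓ = θ/κ = 0.67573/0.21740 = 3.10819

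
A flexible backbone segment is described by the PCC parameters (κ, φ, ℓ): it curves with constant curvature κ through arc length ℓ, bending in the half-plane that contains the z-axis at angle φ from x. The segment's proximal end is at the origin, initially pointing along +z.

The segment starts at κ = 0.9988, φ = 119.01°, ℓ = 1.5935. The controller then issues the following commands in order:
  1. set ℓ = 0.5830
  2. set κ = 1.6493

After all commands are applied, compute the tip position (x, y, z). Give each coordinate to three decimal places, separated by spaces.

initial: κ=0.9988, φ=119.01°, ℓ=1.5935
cmd 1: set ℓ=0.5830 → (κ,φ,ℓ)=(0.9988,119.01°,0.5830) → tip=(-0.0800,0.1443,0.5506)
cmd 2: set κ=1.6493 → (κ,φ,ℓ)=(1.6493,119.01°,0.5830) → tip=(-0.1258,0.2268,0.4972)

-0.126 0.227 0.497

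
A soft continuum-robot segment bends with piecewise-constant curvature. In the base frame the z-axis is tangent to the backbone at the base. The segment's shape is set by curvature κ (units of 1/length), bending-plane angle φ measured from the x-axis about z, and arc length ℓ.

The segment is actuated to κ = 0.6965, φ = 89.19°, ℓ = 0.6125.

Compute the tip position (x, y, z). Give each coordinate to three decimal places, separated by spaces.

θ = κ·ℓ = 0.6965 × 0.6125 = 0.42661 rad
ρ = (1 − cos θ)/κ = (1 − 0.91038)/0.6965 = 0.12868
z = sin θ / κ = 0.41378/0.6965 = 0.59409
x = ρ cos φ = 0.12868 × cos(89.19°) = 0.00182
y = ρ sin φ = 0.12868 × sin(89.19°) = 0.12867

0.002 0.129 0.594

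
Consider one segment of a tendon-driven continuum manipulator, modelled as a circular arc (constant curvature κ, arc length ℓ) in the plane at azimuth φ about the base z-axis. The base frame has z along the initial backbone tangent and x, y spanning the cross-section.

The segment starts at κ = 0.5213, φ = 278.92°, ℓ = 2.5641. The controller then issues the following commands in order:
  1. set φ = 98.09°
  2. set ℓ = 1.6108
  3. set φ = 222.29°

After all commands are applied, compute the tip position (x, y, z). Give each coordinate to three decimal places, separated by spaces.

-0.472 -0.429 1.428

initial: κ=0.5213, φ=278.92°, ℓ=2.5641
cmd 1: set φ=98.09° → (κ,φ,ℓ)=(0.5213,98.09°,2.5641) → tip=(-0.2073,1.4586,1.8659)
cmd 2: set ℓ=1.6108 → (κ,φ,ℓ)=(0.5213,98.09°,1.6108) → tip=(-0.0897,0.6311,1.4281)
cmd 3: set φ=222.29° → (κ,φ,ℓ)=(0.5213,222.29°,1.6108) → tip=(-0.4716,-0.4290,1.4281)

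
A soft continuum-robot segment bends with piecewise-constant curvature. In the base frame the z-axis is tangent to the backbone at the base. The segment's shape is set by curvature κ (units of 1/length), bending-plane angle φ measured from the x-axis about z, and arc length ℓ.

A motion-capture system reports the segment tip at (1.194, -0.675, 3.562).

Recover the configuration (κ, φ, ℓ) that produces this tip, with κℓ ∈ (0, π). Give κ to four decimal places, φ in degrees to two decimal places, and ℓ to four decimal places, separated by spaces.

0.1883 330.52 3.9043

ρ = √(x²+y²) = √(1.194² + -0.675²) = 1.37159
φ = atan2(y, x) mod 360° = atan2(-0.675, 1.194) = 330.5194°
|p|² = ρ² + z² = 1.37159² + 3.562² = 14.56910
κ = 2ρ / |p|² = 2×1.37159 / 14.56910 = 0.18829
θ = 2·atan2(ρ, z) = 2·atan2(1.37159, 3.562) = 0.73513 rad
ℓ = θ/κ = 0.73513/0.18829 = 3.90427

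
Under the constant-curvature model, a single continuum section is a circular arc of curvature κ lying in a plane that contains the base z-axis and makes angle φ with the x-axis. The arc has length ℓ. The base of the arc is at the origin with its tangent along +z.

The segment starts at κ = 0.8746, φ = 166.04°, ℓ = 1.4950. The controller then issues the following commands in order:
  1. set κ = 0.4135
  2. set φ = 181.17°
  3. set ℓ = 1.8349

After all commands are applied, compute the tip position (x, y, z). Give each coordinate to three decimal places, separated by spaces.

initial: κ=0.8746, φ=166.04°, ℓ=1.4950
cmd 1: set κ=0.4135 → (κ,φ,ℓ)=(0.4135,166.04°,1.4950) → tip=(-0.4343,0.1080,1.4016)
cmd 2: set φ=181.17° → (κ,φ,ℓ)=(0.4135,181.17°,1.4950) → tip=(-0.4475,-0.0091,1.4016)
cmd 3: set ℓ=1.8349 → (κ,φ,ℓ)=(0.4135,181.17°,1.8349) → tip=(-0.6632,-0.0135,1.6638)

-0.663 -0.014 1.664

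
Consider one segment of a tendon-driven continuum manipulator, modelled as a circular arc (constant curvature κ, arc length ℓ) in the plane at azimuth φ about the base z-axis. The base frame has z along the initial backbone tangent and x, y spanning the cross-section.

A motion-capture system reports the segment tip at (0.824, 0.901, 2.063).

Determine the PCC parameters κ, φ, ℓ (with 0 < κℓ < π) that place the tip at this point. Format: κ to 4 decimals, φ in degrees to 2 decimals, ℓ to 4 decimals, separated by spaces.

ρ = √(x²+y²) = √(0.824² + 0.901²) = 1.22097
φ = atan2(y, x) mod 360° = atan2(0.901, 0.824) = 47.5559°
|p|² = ρ² + z² = 1.22097² + 2.063² = 5.74675
κ = 2ρ / |p|² = 2×1.22097 / 5.74675 = 0.42493
θ = 2·atan2(ρ, z) = 2·atan2(1.22097, 2.063) = 1.06880 rad
ℓ = θ/κ = 1.06880/0.42493 = 2.51526

0.4249 47.56 2.5153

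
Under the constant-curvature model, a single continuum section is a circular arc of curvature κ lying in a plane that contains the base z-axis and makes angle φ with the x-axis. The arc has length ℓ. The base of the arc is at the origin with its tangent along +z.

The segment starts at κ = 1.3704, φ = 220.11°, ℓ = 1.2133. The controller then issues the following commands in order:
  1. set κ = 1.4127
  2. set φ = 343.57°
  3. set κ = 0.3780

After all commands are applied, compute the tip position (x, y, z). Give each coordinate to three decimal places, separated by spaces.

initial: κ=1.3704, φ=220.11°, ℓ=1.2133
cmd 1: set κ=1.4127 → (κ,φ,ℓ)=(1.4127,220.11°,1.2133) → tip=(-0.6187,-0.5211,0.7006)
cmd 2: set φ=343.57° → (κ,φ,ℓ)=(1.4127,343.57°,1.2133) → tip=(0.7759,-0.2288,0.7006)
cmd 3: set κ=0.3780 → (κ,φ,ℓ)=(0.3780,343.57°,1.2133) → tip=(0.2622,-0.0773,1.1712)

0.262 -0.077 1.171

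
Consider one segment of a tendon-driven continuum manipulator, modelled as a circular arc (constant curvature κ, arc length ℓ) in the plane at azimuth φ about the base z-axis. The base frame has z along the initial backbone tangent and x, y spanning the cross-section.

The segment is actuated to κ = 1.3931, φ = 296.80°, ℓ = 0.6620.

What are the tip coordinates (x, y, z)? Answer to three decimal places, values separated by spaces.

θ = κ·ℓ = 1.3931 × 0.6620 = 0.92223 rad
ρ = (1 − cos θ)/κ = (1 − 0.60404)/1.3931 = 0.28423
z = sin θ / κ = 0.79695/1.3931 = 0.57207
x = ρ cos φ = 0.28423 × cos(296.80°) = 0.12815
y = ρ sin φ = 0.28423 × sin(296.80°) = -0.25370

0.128 -0.254 0.572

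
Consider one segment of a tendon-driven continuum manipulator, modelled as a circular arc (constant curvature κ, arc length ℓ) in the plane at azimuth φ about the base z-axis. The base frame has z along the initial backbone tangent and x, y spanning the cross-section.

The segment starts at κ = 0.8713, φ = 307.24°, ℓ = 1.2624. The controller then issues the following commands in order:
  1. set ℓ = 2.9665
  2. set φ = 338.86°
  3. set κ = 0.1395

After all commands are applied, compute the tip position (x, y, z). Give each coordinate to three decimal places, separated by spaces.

0.564 -0.218 2.883

initial: κ=0.8713, φ=307.24°, ℓ=1.2624
cmd 1: set ℓ=2.9665 → (κ,φ,ℓ)=(0.8713,307.24°,2.9665) → tip=(1.2841,-1.6893,0.6066)
cmd 2: set φ=338.86° → (κ,φ,ℓ)=(0.8713,338.86°,2.9665) → tip=(1.9792,-0.7653,0.6066)
cmd 3: set κ=0.1395 → (κ,φ,ℓ)=(0.1395,338.86°,2.9665) → tip=(0.5644,-0.2182,2.8826)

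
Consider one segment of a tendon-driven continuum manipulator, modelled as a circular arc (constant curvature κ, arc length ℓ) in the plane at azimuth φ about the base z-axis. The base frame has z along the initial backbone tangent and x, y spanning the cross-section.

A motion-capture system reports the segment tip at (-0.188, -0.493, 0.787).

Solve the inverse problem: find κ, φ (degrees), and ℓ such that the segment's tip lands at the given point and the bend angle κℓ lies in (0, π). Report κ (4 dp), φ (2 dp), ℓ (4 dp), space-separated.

1.1754 249.13 1.0049

ρ = √(x²+y²) = √(-0.188² + -0.493²) = 0.52763
φ = atan2(y, x) mod 360° = atan2(-0.493, -0.188) = 249.1262°
|p|² = ρ² + z² = 0.52763² + 0.787² = 0.89776
κ = 2ρ / |p|² = 2×0.52763 / 0.89776 = 1.17543
θ = 2·atan2(ρ, z) = 2·atan2(0.52763, 0.787) = 1.18121 rad
ℓ = θ/κ = 1.18121/1.17543 = 1.00491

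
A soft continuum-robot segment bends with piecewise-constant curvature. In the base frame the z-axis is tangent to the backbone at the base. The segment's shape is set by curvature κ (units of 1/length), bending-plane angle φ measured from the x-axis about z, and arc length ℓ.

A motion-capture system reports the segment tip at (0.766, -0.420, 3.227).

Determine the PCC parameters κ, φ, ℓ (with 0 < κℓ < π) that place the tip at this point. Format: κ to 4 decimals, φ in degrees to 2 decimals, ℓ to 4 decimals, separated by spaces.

0.1563 331.26 3.3824

ρ = √(x²+y²) = √(0.766² + -0.420²) = 0.87359
φ = atan2(y, x) mod 360° = atan2(-0.420, 0.766) = 331.2639°
|p|² = ρ² + z² = 0.87359² + 3.227² = 11.17668
κ = 2ρ / |p|² = 2×0.87359 / 11.17668 = 0.15632
θ = 2·atan2(ρ, z) = 2·atan2(0.87359, 3.227) = 0.52875 rad
ℓ = θ/κ = 0.52875/0.15632 = 3.38242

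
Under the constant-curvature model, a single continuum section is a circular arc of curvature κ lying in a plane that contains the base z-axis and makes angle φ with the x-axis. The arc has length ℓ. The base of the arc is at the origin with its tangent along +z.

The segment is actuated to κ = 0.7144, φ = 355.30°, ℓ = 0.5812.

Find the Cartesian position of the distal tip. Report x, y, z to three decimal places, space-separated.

0.119 -0.010 0.565

θ = κ·ℓ = 0.7144 × 0.5812 = 0.41521 rad
ρ = (1 − cos θ)/κ = (1 − 0.91503)/0.7144 = 0.11894
z = sin θ / κ = 0.40338/0.7144 = 0.56464
x = ρ cos φ = 0.11894 × cos(355.30°) = 0.11854
y = ρ sin φ = 0.11894 × sin(355.30°) = -0.00975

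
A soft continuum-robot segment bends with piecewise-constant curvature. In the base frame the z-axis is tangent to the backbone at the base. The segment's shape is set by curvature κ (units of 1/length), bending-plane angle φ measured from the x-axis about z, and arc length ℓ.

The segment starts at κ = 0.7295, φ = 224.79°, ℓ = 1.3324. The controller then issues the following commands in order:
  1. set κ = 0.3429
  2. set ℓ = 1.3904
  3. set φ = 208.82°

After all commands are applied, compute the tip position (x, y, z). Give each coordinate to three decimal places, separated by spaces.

-0.285 -0.157 1.338

initial: κ=0.7295, φ=224.79°, ℓ=1.3324
cmd 1: set κ=0.3429 → (κ,φ,ℓ)=(0.3429,224.79°,1.3324) → tip=(-0.2123,-0.2107,1.2865)
cmd 2: set ℓ=1.3904 → (κ,φ,ℓ)=(0.3429,224.79°,1.3904) → tip=(-0.2308,-0.2291,1.3383)
cmd 3: set φ=208.82° → (κ,φ,ℓ)=(0.3429,208.82°,1.3904) → tip=(-0.2849,-0.1568,1.3383)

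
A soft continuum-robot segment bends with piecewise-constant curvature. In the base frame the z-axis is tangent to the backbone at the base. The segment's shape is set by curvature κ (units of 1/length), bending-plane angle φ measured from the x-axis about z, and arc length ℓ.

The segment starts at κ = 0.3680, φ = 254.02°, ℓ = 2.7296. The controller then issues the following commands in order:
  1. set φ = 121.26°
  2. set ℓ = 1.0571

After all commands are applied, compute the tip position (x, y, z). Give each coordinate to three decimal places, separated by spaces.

-0.105 0.174 1.031

initial: κ=0.3680, φ=254.02°, ℓ=2.7296
cmd 1: set φ=121.26° → (κ,φ,ℓ)=(0.3680,121.26°,2.7296) → tip=(-0.6536,1.0766,2.2932)
cmd 2: set ℓ=1.0571 → (κ,φ,ℓ)=(0.3680,121.26°,1.0571) → tip=(-0.1054,0.1736,1.0306)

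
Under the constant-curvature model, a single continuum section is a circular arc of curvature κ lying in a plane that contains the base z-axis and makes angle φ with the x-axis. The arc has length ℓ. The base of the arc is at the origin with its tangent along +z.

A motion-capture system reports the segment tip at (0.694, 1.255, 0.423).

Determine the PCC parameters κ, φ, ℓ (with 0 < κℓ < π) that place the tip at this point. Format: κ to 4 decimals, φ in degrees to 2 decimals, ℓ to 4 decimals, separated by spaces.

1.2830 61.06 2.0016

ρ = √(x²+y²) = √(0.694² + 1.255²) = 1.43411
φ = atan2(y, x) mod 360° = atan2(1.255, 0.694) = 61.0579°
|p|² = ρ² + z² = 1.43411² + 0.423² = 2.23559
κ = 2ρ / |p|² = 2×1.43411 / 2.23559 = 1.28298
θ = 2·atan2(ρ, z) = 2·atan2(1.43411, 0.423) = 2.56794 rad
ℓ = θ/κ = 2.56794/1.28298 = 2.00155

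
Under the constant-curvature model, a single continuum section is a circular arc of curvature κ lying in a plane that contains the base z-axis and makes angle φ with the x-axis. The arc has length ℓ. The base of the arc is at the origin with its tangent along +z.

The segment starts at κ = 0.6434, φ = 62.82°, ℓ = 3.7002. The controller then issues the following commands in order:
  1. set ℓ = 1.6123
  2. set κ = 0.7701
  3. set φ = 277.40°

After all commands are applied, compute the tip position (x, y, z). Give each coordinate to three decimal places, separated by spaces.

initial: κ=0.6434, φ=62.82°, ℓ=3.7002
cmd 1: set ℓ=1.6123 → (κ,φ,ℓ)=(0.6434,62.82°,1.6123) → tip=(0.3489,0.6796,1.3383)
cmd 2: set κ=0.7701 → (κ,φ,ℓ)=(0.7701,62.82°,1.6123) → tip=(0.4014,0.7817,1.2288)
cmd 3: set φ=277.40° → (κ,φ,ℓ)=(0.7701,277.40°,1.6123) → tip=(0.1132,-0.8715,1.2288)

0.113 -0.871 1.229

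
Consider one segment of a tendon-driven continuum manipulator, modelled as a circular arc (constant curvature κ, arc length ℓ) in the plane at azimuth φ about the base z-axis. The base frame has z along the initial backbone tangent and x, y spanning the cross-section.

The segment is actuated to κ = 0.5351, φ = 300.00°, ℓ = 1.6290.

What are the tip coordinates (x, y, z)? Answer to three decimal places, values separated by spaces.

θ = κ·ℓ = 0.5351 × 1.6290 = 0.87168 rad
ρ = (1 − cos θ)/κ = (1 − 0.64354)/0.5351 = 0.66615
z = sin θ / κ = 0.76541/0.5351 = 1.43041
x = ρ cos φ = 0.66615 × cos(300.00°) = 0.33307
y = ρ sin φ = 0.66615 × sin(300.00°) = -0.57690

0.333 -0.577 1.430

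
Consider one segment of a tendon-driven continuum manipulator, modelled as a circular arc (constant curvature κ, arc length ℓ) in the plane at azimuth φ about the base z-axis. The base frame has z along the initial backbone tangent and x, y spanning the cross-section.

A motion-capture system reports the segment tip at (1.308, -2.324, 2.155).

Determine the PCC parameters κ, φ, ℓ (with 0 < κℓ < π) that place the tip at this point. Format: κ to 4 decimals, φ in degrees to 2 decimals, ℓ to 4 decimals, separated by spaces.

0.4537 299.37 3.9284

ρ = √(x²+y²) = √(1.308² + -2.324²) = 2.66680
φ = atan2(y, x) mod 360° = atan2(-2.324, 1.308) = 299.3718°
|p|² = ρ² + z² = 2.66680² + 2.155² = 11.75587
κ = 2ρ / |p|² = 2×2.66680 / 11.75587 = 0.45370
θ = 2·atan2(ρ, z) = 2·atan2(2.66680, 2.155) = 1.78229 rad
ℓ = θ/κ = 1.78229/0.45370 = 3.92837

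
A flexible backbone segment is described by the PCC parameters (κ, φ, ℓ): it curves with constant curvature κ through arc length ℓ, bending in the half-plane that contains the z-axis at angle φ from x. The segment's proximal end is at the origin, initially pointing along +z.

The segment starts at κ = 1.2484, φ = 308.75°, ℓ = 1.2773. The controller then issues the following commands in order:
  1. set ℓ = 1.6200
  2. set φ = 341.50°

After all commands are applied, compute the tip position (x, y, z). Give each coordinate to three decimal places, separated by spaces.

1.091 -0.365 0.721

initial: κ=1.2484, φ=308.75°, ℓ=1.2773
cmd 1: set ℓ=1.6200 → (κ,φ,ℓ)=(1.2484,308.75°,1.6200) → tip=(0.7202,-0.8973,0.7207)
cmd 2: set φ=341.50° → (κ,φ,ℓ)=(1.2484,341.50°,1.6200) → tip=(1.0911,-0.3651,0.7207)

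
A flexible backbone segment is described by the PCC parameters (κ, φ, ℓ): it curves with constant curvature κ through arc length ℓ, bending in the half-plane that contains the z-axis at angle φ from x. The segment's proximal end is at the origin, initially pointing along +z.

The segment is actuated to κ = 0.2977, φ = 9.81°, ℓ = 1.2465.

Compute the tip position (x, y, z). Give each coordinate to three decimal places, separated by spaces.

0.225 0.039 1.218

θ = κ·ℓ = 0.2977 × 1.2465 = 0.37108 rad
ρ = (1 − cos θ)/κ = (1 − 0.93194)/0.2977 = 0.22864
z = sin θ / κ = 0.36262/0.2977 = 1.21809
x = ρ cos φ = 0.22864 × cos(9.81°) = 0.22529
y = ρ sin φ = 0.22864 × sin(9.81°) = 0.03896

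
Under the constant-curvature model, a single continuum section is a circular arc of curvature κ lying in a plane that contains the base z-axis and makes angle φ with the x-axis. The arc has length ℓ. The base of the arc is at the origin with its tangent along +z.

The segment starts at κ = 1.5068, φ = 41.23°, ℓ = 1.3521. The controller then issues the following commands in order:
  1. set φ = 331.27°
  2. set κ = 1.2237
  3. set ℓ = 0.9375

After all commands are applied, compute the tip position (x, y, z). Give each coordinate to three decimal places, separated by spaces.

0.422 -0.231 0.745

initial: κ=1.5068, φ=41.23°, ℓ=1.3521
cmd 1: set φ=331.27° → (κ,φ,ℓ)=(1.5068,331.27°,1.3521) → tip=(0.8437,-0.4625,0.5927)
cmd 2: set κ=1.2237 → (κ,φ,ℓ)=(1.2237,331.27°,1.3521) → tip=(0.7766,-0.4257,0.8143)
cmd 3: set ℓ=0.9375 → (κ,φ,ℓ)=(1.2237,331.27°,0.9375) → tip=(0.4221,-0.2314,0.7450)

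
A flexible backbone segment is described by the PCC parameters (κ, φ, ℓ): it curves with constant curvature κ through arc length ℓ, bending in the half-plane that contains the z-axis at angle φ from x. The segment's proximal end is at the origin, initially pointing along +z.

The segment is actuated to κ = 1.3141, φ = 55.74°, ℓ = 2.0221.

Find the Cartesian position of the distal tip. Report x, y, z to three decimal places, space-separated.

0.808 1.186 0.354

θ = κ·ℓ = 1.3141 × 2.0221 = 2.65724 rad
ρ = (1 − cos θ)/κ = (1 − -0.88498)/1.3141 = 1.43442
z = sin θ / κ = 0.46563/1.3141 = 0.35434
x = ρ cos φ = 1.43442 × cos(55.74°) = 0.80751
y = ρ sin φ = 1.43442 × sin(55.74°) = 1.18554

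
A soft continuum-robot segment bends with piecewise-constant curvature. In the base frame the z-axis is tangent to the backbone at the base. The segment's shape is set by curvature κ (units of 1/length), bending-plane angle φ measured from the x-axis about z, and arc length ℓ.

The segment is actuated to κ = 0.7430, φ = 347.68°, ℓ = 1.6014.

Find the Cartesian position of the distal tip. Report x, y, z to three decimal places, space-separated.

0.826 -0.180 1.249

θ = κ·ℓ = 0.7430 × 1.6014 = 1.18984 rad
ρ = (1 − cos θ)/κ = (1 − 0.37181)/0.7430 = 0.84548
z = sin θ / κ = 0.92831/0.7430 = 1.24941
x = ρ cos φ = 0.84548 × cos(347.68°) = 0.82601
y = ρ sin φ = 0.84548 × sin(347.68°) = -0.18040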